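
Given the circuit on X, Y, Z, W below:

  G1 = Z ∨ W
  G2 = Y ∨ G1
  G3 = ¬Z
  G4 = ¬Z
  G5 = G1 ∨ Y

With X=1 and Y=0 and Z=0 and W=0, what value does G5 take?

0

G1 = 0 ∨ 0 = 0
G5 = 0 ∨ 0 = 0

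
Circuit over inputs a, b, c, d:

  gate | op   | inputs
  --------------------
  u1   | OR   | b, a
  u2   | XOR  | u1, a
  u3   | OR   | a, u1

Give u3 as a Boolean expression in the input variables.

u1 = b OR a
u3 = a OR u1 = a OR (b OR a)

a OR (b OR a)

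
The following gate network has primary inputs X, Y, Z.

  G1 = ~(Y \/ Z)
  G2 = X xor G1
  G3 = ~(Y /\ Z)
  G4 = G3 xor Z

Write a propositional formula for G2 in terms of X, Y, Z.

G1 = ~(Y \/ Z)
G2 = X xor G1 = X xor (~(Y \/ Z))

X xor (~(Y \/ Z))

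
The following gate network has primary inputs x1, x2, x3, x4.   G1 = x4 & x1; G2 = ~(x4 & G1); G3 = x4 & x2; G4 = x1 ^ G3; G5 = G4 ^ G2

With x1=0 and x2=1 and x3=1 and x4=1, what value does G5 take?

G1 = 1 & 0 = 0
G2 = ~(1 & 0) = 1
G3 = 1 & 1 = 1
G4 = 0 ^ 1 = 1
G5 = 1 ^ 1 = 0

0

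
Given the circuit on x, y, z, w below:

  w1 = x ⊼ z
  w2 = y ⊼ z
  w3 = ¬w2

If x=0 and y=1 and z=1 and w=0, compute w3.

1

w2 = 1 ⊼ 1 = 0
w3 = ¬0 = 1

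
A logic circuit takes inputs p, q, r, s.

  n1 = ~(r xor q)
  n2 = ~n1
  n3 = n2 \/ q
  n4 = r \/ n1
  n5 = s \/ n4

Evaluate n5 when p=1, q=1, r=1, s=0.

n1 = ~(1 xor 1) = 1
n4 = 1 \/ 1 = 1
n5 = 0 \/ 1 = 1

1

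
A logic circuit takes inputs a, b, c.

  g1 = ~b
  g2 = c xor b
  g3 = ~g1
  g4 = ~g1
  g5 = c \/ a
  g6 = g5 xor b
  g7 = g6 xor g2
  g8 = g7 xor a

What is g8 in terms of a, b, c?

g2 = c xor b
g5 = c \/ a
g6 = g5 xor b = (c \/ a) xor b
g7 = g6 xor g2 = ((c \/ a) xor b) xor (c xor b)
g8 = g7 xor a = (((c \/ a) xor b) xor (c xor b)) xor a

(((c \/ a) xor b) xor (c xor b)) xor a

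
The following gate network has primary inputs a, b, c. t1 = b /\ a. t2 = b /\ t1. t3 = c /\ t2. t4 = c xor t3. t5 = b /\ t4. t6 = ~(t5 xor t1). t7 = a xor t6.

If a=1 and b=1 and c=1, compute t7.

1

t1 = 1 /\ 1 = 1
t2 = 1 /\ 1 = 1
t3 = 1 /\ 1 = 1
t4 = 1 xor 1 = 0
t5 = 1 /\ 0 = 0
t6 = ~(0 xor 1) = 0
t7 = 1 xor 0 = 1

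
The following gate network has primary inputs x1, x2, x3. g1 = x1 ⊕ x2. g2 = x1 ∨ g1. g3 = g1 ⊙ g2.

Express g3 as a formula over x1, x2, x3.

(x1 ⊕ x2) ⊙ (x1 ∨ (x1 ⊕ x2))

g1 = x1 ⊕ x2
g2 = x1 ∨ g1 = x1 ∨ (x1 ⊕ x2)
g3 = g1 ⊙ g2 = (x1 ⊕ x2) ⊙ (x1 ∨ (x1 ⊕ x2))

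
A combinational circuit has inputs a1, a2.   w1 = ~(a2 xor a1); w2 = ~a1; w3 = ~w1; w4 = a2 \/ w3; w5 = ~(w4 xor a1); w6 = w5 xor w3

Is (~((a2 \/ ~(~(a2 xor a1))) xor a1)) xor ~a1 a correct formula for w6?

w1 = ~(a2 xor a1)
w3 = ~w1 = ~(~(a2 xor a1))
w4 = a2 \/ w3 = a2 \/ ~(~(a2 xor a1))
w5 = ~(w4 xor a1) = ~((a2 \/ ~(~(a2 xor a1))) xor a1)
w6 = w5 xor w3 = (~((a2 \/ ~(~(a2 xor a1))) xor a1)) xor ~(~(a2 xor a1))
At a1=0, a2=0: circuit gives 1, formula gives 0.

No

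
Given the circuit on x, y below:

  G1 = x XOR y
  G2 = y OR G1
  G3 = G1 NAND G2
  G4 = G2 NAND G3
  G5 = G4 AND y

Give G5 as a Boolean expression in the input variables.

((y OR (x XOR y)) NAND ((x XOR y) NAND (y OR (x XOR y)))) AND y

G1 = x XOR y
G2 = y OR G1 = y OR (x XOR y)
G3 = G1 NAND G2 = (x XOR y) NAND (y OR (x XOR y))
G4 = G2 NAND G3 = (y OR (x XOR y)) NAND ((x XOR y) NAND (y OR (x XOR y)))
G5 = G4 AND y = ((y OR (x XOR y)) NAND ((x XOR y) NAND (y OR (x XOR y)))) AND y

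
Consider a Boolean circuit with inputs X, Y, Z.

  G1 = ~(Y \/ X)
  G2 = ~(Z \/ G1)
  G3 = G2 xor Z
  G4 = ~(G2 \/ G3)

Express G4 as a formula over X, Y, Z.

~((~(Z \/ (~(Y \/ X)))) \/ ((~(Z \/ (~(Y \/ X)))) xor Z))

G1 = ~(Y \/ X)
G2 = ~(Z \/ G1) = ~(Z \/ (~(Y \/ X)))
G3 = G2 xor Z = (~(Z \/ (~(Y \/ X)))) xor Z
G4 = ~(G2 \/ G3) = ~((~(Z \/ (~(Y \/ X)))) \/ ((~(Z \/ (~(Y \/ X)))) xor Z))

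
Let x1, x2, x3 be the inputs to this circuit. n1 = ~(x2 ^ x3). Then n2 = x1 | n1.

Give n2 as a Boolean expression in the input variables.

n1 = ~(x2 ^ x3)
n2 = x1 | n1 = x1 | (~(x2 ^ x3))

x1 | (~(x2 ^ x3))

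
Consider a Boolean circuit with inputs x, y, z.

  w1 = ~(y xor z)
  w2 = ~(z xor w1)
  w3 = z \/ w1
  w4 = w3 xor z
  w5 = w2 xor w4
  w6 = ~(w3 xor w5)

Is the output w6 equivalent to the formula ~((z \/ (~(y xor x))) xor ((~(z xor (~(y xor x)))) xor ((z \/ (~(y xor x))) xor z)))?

No

w1 = ~(y xor z)
w2 = ~(z xor w1) = ~(z xor (~(y xor z)))
w3 = z \/ w1 = z \/ (~(y xor z))
w4 = w3 xor z = (z \/ (~(y xor z))) xor z
w5 = w2 xor w4 = (~(z xor (~(y xor z)))) xor ((z \/ (~(y xor z))) xor z)
w6 = ~(w3 xor w5) = ~((z \/ (~(y xor z))) xor ((~(z xor (~(y xor z)))) xor ((z \/ (~(y xor z))) xor z)))
At x=0, y=0, z=1: circuit gives 0, formula gives 1.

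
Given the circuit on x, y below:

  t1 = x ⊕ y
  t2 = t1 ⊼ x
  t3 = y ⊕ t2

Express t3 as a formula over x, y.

t1 = x ⊕ y
t2 = t1 ⊼ x = (x ⊕ y) ⊼ x
t3 = y ⊕ t2 = y ⊕ ((x ⊕ y) ⊼ x)

y ⊕ ((x ⊕ y) ⊼ x)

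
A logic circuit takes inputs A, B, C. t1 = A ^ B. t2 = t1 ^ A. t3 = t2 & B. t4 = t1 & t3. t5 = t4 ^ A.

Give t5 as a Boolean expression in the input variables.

((A ^ B) & (((A ^ B) ^ A) & B)) ^ A

t1 = A ^ B
t2 = t1 ^ A = (A ^ B) ^ A
t3 = t2 & B = ((A ^ B) ^ A) & B
t4 = t1 & t3 = (A ^ B) & (((A ^ B) ^ A) & B)
t5 = t4 ^ A = ((A ^ B) & (((A ^ B) ^ A) & B)) ^ A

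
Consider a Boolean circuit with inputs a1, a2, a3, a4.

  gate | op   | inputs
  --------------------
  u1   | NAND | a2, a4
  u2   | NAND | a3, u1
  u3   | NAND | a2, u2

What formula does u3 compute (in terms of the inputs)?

u1 = a2 NAND a4
u2 = a3 NAND u1 = a3 NAND (a2 NAND a4)
u3 = a2 NAND u2 = a2 NAND (a3 NAND (a2 NAND a4))

a2 NAND (a3 NAND (a2 NAND a4))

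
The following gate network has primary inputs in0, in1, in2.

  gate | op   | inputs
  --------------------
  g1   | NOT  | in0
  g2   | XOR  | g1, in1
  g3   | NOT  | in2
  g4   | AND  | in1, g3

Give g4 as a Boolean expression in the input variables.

g3 = NOT in2
g4 = in1 AND g3 = in1 AND NOT in2

in1 AND NOT in2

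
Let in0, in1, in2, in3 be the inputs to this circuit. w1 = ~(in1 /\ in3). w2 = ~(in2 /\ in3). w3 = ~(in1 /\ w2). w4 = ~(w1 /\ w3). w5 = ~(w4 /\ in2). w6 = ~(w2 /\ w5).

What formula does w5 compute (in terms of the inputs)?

~((~((~(in1 /\ in3)) /\ (~(in1 /\ (~(in2 /\ in3)))))) /\ in2)

w1 = ~(in1 /\ in3)
w2 = ~(in2 /\ in3)
w3 = ~(in1 /\ w2) = ~(in1 /\ (~(in2 /\ in3)))
w4 = ~(w1 /\ w3) = ~((~(in1 /\ in3)) /\ (~(in1 /\ (~(in2 /\ in3)))))
w5 = ~(w4 /\ in2) = ~((~((~(in1 /\ in3)) /\ (~(in1 /\ (~(in2 /\ in3)))))) /\ in2)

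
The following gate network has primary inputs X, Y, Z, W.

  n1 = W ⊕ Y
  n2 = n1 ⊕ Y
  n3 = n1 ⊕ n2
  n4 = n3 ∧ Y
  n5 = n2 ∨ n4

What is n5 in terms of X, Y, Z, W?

((W ⊕ Y) ⊕ Y) ∨ (((W ⊕ Y) ⊕ ((W ⊕ Y) ⊕ Y)) ∧ Y)

n1 = W ⊕ Y
n2 = n1 ⊕ Y = (W ⊕ Y) ⊕ Y
n3 = n1 ⊕ n2 = (W ⊕ Y) ⊕ ((W ⊕ Y) ⊕ Y)
n4 = n3 ∧ Y = ((W ⊕ Y) ⊕ ((W ⊕ Y) ⊕ Y)) ∧ Y
n5 = n2 ∨ n4 = ((W ⊕ Y) ⊕ Y) ∨ (((W ⊕ Y) ⊕ ((W ⊕ Y) ⊕ Y)) ∧ Y)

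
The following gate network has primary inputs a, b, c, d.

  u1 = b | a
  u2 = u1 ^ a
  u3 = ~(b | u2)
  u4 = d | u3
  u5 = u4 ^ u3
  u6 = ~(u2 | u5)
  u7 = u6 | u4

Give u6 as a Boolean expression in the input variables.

u1 = b | a
u2 = u1 ^ a = (b | a) ^ a
u3 = ~(b | u2) = ~(b | ((b | a) ^ a))
u4 = d | u3 = d | (~(b | ((b | a) ^ a)))
u5 = u4 ^ u3 = (d | (~(b | ((b | a) ^ a)))) ^ (~(b | ((b | a) ^ a)))
u6 = ~(u2 | u5) = ~(((b | a) ^ a) | ((d | (~(b | ((b | a) ^ a)))) ^ (~(b | ((b | a) ^ a)))))

~(((b | a) ^ a) | ((d | (~(b | ((b | a) ^ a)))) ^ (~(b | ((b | a) ^ a)))))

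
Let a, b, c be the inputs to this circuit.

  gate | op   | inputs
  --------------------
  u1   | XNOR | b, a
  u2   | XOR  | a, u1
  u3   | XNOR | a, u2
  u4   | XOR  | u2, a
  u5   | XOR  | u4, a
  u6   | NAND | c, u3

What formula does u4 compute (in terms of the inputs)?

(a XOR (b XNOR a)) XOR a

u1 = b XNOR a
u2 = a XOR u1 = a XOR (b XNOR a)
u4 = u2 XOR a = (a XOR (b XNOR a)) XOR a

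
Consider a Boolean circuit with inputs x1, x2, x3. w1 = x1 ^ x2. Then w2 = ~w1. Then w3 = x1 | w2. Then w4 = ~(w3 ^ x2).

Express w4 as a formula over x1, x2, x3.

~((x1 | ~(x1 ^ x2)) ^ x2)

w1 = x1 ^ x2
w2 = ~w1 = ~(x1 ^ x2)
w3 = x1 | w2 = x1 | ~(x1 ^ x2)
w4 = ~(w3 ^ x2) = ~((x1 | ~(x1 ^ x2)) ^ x2)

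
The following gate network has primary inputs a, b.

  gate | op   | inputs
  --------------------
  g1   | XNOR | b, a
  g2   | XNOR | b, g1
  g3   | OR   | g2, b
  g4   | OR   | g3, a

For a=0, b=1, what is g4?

g1 = 1 XNOR 0 = 0
g2 = 1 XNOR 0 = 0
g3 = 0 OR 1 = 1
g4 = 1 OR 0 = 1

1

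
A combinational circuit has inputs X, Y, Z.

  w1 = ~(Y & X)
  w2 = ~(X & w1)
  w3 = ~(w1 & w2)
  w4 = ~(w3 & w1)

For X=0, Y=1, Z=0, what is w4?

1

w1 = ~(1 & 0) = 1
w2 = ~(0 & 1) = 1
w3 = ~(1 & 1) = 0
w4 = ~(0 & 1) = 1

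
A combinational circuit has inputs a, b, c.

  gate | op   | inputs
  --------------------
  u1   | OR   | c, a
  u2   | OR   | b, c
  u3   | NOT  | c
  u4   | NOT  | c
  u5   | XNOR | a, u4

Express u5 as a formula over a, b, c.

a XNOR NOT c

u4 = NOT c
u5 = a XNOR u4 = a XNOR NOT c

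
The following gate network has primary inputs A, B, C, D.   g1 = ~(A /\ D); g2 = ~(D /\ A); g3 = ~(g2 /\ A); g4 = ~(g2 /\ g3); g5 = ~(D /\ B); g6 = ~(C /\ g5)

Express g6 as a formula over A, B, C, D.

g5 = ~(D /\ B)
g6 = ~(C /\ g5) = ~(C /\ (~(D /\ B)))

~(C /\ (~(D /\ B)))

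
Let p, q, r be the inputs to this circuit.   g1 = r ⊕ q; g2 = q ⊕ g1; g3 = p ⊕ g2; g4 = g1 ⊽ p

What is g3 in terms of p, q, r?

p ⊕ (q ⊕ (r ⊕ q))

g1 = r ⊕ q
g2 = q ⊕ g1 = q ⊕ (r ⊕ q)
g3 = p ⊕ g2 = p ⊕ (q ⊕ (r ⊕ q))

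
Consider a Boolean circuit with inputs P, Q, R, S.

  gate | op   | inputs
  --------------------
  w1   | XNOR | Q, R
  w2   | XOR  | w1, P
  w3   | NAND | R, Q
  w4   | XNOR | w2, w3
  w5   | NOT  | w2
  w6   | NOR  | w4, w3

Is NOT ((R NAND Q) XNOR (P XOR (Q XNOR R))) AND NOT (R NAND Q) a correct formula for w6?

w1 = Q XNOR R
w2 = w1 XOR P = (Q XNOR R) XOR P
w3 = R NAND Q
w4 = w2 XNOR w3 = ((Q XNOR R) XOR P) XNOR (R NAND Q)
w6 = w4 NOR w3 = (((Q XNOR R) XOR P) XNOR (R NAND Q)) NOR (R NAND Q)
At P=0, Q=0, R=0, S=0: circuit gives 0, formula gives 0.
At P=0, Q=1, R=1, S=0: circuit gives 1, formula gives 1.
Agrees on all 16 inputs.

Yes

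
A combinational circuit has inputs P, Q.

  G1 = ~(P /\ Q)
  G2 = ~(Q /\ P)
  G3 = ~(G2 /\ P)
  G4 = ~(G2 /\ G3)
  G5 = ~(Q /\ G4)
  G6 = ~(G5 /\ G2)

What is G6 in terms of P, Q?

~((~(Q /\ (~((~(Q /\ P)) /\ (~((~(Q /\ P)) /\ P)))))) /\ (~(Q /\ P)))

G2 = ~(Q /\ P)
G3 = ~(G2 /\ P) = ~((~(Q /\ P)) /\ P)
G4 = ~(G2 /\ G3) = ~((~(Q /\ P)) /\ (~((~(Q /\ P)) /\ P)))
G5 = ~(Q /\ G4) = ~(Q /\ (~((~(Q /\ P)) /\ (~((~(Q /\ P)) /\ P)))))
G6 = ~(G5 /\ G2) = ~((~(Q /\ (~((~(Q /\ P)) /\ (~((~(Q /\ P)) /\ P)))))) /\ (~(Q /\ P)))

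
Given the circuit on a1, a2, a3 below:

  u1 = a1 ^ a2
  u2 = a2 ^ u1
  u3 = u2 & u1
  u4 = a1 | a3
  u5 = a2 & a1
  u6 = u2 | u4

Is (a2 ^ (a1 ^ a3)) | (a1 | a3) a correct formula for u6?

u1 = a1 ^ a2
u2 = a2 ^ u1 = a2 ^ (a1 ^ a2)
u4 = a1 | a3
u6 = u2 | u4 = (a2 ^ (a1 ^ a2)) | (a1 | a3)
At a1=0, a2=1, a3=0: circuit gives 0, formula gives 1.

No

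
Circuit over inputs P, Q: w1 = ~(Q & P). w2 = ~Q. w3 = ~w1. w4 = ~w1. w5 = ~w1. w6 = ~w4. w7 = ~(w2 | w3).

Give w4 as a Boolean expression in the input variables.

w1 = ~(Q & P)
w4 = ~w1 = ~(~(Q & P))

~(~(Q & P))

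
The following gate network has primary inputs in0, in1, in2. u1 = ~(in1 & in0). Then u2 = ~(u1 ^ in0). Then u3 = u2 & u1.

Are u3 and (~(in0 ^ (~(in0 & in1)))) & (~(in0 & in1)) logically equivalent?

u1 = ~(in1 & in0)
u2 = ~(u1 ^ in0) = ~((~(in1 & in0)) ^ in0)
u3 = u2 & u1 = (~((~(in1 & in0)) ^ in0)) & (~(in1 & in0))
At in0=0, in1=0, in2=0: circuit gives 0, formula gives 0.
At in0=1, in1=0, in2=0: circuit gives 1, formula gives 1.
Agrees on all 8 inputs.

Yes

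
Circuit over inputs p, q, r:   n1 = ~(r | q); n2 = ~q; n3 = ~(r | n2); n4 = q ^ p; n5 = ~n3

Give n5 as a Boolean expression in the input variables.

n2 = ~q
n3 = ~(r | n2) = ~(r | ~q)
n5 = ~n3 = ~(~(r | ~q))

~(~(r | ~q))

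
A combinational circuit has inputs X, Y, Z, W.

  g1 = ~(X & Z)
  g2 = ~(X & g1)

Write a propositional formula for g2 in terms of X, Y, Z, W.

g1 = ~(X & Z)
g2 = ~(X & g1) = ~(X & (~(X & Z)))

~(X & (~(X & Z)))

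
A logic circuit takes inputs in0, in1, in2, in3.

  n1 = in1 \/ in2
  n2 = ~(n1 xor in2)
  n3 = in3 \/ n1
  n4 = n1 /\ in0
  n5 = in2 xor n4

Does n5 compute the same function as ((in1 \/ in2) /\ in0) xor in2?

Yes

n1 = in1 \/ in2
n4 = n1 /\ in0 = (in1 \/ in2) /\ in0
n5 = in2 xor n4 = in2 xor ((in1 \/ in2) /\ in0)
At in0=0, in1=0, in2=0, in3=0: circuit gives 0, formula gives 0.
At in0=0, in1=0, in2=1, in3=0: circuit gives 1, formula gives 1.
Agrees on all 16 inputs.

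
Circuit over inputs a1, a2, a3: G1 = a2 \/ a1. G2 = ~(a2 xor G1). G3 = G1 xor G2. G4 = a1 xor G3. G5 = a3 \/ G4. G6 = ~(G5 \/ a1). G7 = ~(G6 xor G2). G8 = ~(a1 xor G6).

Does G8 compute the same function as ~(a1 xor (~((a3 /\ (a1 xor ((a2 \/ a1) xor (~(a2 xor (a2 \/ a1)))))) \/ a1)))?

G1 = a2 \/ a1
G2 = ~(a2 xor G1) = ~(a2 xor (a2 \/ a1))
G3 = G1 xor G2 = (a2 \/ a1) xor (~(a2 xor (a2 \/ a1)))
G4 = a1 xor G3 = a1 xor ((a2 \/ a1) xor (~(a2 xor (a2 \/ a1))))
G5 = a3 \/ G4 = a3 \/ (a1 xor ((a2 \/ a1) xor (~(a2 xor (a2 \/ a1)))))
G6 = ~(G5 \/ a1) = ~((a3 \/ (a1 xor ((a2 \/ a1) xor (~(a2 xor (a2 \/ a1)))))) \/ a1)
G8 = ~(a1 xor G6) = ~(a1 xor (~((a3 \/ (a1 xor ((a2 \/ a1) xor (~(a2 xor (a2 \/ a1)))))) \/ a1)))
At a1=0, a2=0, a3=0: circuit gives 1, formula gives 0.

No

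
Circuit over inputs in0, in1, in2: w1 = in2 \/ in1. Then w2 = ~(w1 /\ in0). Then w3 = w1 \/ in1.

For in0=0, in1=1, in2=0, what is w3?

1

w1 = 0 \/ 1 = 1
w3 = 1 \/ 1 = 1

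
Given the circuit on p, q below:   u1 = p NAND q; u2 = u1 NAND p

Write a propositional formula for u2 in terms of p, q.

u1 = p NAND q
u2 = u1 NAND p = (p NAND q) NAND p

(p NAND q) NAND p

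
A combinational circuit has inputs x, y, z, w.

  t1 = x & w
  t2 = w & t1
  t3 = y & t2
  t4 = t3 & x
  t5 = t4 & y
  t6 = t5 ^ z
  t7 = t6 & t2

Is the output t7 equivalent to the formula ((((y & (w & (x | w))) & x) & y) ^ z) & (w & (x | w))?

No

t1 = x & w
t2 = w & t1 = w & (x & w)
t3 = y & t2 = y & (w & (x & w))
t4 = t3 & x = (y & (w & (x & w))) & x
t5 = t4 & y = ((y & (w & (x & w))) & x) & y
t6 = t5 ^ z = (((y & (w & (x & w))) & x) & y) ^ z
t7 = t6 & t2 = ((((y & (w & (x & w))) & x) & y) ^ z) & (w & (x & w))
At x=0, y=0, z=1, w=1: circuit gives 0, formula gives 1.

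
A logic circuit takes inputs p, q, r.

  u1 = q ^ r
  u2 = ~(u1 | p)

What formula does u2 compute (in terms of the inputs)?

~((q ^ r) | p)

u1 = q ^ r
u2 = ~(u1 | p) = ~((q ^ r) | p)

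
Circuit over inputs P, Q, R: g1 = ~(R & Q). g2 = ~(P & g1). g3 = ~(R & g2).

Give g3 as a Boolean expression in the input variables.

g1 = ~(R & Q)
g2 = ~(P & g1) = ~(P & (~(R & Q)))
g3 = ~(R & g2) = ~(R & (~(P & (~(R & Q)))))

~(R & (~(P & (~(R & Q)))))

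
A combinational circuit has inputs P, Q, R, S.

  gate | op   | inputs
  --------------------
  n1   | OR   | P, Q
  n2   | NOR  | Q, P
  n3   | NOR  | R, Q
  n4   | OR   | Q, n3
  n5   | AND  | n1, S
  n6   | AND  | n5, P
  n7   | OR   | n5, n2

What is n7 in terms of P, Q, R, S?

((P OR Q) AND S) OR (Q NOR P)

n1 = P OR Q
n2 = Q NOR P
n5 = n1 AND S = (P OR Q) AND S
n7 = n5 OR n2 = ((P OR Q) AND S) OR (Q NOR P)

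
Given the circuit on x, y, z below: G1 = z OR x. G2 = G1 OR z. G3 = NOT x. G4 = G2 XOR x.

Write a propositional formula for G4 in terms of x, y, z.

G1 = z OR x
G2 = G1 OR z = (z OR x) OR z
G4 = G2 XOR x = ((z OR x) OR z) XOR x

((z OR x) OR z) XOR x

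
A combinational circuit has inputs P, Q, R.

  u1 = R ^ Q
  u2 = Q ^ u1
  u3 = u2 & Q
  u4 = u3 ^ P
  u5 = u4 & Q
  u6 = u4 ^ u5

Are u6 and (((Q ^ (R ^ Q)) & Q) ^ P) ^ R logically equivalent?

No

u1 = R ^ Q
u2 = Q ^ u1 = Q ^ (R ^ Q)
u3 = u2 & Q = (Q ^ (R ^ Q)) & Q
u4 = u3 ^ P = ((Q ^ (R ^ Q)) & Q) ^ P
u5 = u4 & Q = (((Q ^ (R ^ Q)) & Q) ^ P) & Q
u6 = u4 ^ u5 = (((Q ^ (R ^ Q)) & Q) ^ P) ^ ((((Q ^ (R ^ Q)) & Q) ^ P) & Q)
At P=0, Q=0, R=1: circuit gives 0, formula gives 1.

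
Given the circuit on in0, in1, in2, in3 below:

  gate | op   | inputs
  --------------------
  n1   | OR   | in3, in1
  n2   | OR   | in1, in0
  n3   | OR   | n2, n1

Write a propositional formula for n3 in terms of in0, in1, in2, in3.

n1 = in3 OR in1
n2 = in1 OR in0
n3 = n2 OR n1 = (in1 OR in0) OR (in3 OR in1)

(in1 OR in0) OR (in3 OR in1)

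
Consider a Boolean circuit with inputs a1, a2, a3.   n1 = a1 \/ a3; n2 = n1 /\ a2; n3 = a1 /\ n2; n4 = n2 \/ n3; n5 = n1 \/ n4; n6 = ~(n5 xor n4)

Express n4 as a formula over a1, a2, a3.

n1 = a1 \/ a3
n2 = n1 /\ a2 = (a1 \/ a3) /\ a2
n3 = a1 /\ n2 = a1 /\ ((a1 \/ a3) /\ a2)
n4 = n2 \/ n3 = ((a1 \/ a3) /\ a2) \/ (a1 /\ ((a1 \/ a3) /\ a2))

((a1 \/ a3) /\ a2) \/ (a1 /\ ((a1 \/ a3) /\ a2))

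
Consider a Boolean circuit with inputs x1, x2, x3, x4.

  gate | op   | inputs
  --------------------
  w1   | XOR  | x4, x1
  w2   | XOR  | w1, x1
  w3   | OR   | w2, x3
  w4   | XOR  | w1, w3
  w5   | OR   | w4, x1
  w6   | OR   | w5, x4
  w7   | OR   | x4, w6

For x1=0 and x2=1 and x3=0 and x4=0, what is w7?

0

w1 = 0 XOR 0 = 0
w2 = 0 XOR 0 = 0
w3 = 0 OR 0 = 0
w4 = 0 XOR 0 = 0
w5 = 0 OR 0 = 0
w6 = 0 OR 0 = 0
w7 = 0 OR 0 = 0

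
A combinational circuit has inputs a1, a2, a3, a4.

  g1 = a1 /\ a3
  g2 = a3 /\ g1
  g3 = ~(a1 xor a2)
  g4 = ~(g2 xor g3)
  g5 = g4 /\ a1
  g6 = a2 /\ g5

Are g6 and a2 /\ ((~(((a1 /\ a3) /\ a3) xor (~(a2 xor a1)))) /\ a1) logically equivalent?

g1 = a1 /\ a3
g2 = a3 /\ g1 = a3 /\ (a1 /\ a3)
g3 = ~(a1 xor a2)
g4 = ~(g2 xor g3) = ~((a3 /\ (a1 /\ a3)) xor (~(a1 xor a2)))
g5 = g4 /\ a1 = (~((a3 /\ (a1 /\ a3)) xor (~(a1 xor a2)))) /\ a1
g6 = a2 /\ g5 = a2 /\ ((~((a3 /\ (a1 /\ a3)) xor (~(a1 xor a2)))) /\ a1)
At a1=0, a2=0, a3=0, a4=0: circuit gives 0, formula gives 0.
At a1=1, a2=1, a3=1, a4=0: circuit gives 1, formula gives 1.
Agrees on all 16 inputs.

Yes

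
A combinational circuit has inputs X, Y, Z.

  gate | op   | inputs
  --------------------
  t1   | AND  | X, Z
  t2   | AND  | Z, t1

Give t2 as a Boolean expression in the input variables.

t1 = X AND Z
t2 = Z AND t1 = Z AND (X AND Z)

Z AND (X AND Z)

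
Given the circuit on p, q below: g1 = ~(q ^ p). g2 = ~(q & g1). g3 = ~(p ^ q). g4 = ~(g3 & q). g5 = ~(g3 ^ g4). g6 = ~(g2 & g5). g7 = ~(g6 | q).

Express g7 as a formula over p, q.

g1 = ~(q ^ p)
g2 = ~(q & g1) = ~(q & (~(q ^ p)))
g3 = ~(p ^ q)
g4 = ~(g3 & q) = ~((~(p ^ q)) & q)
g5 = ~(g3 ^ g4) = ~((~(p ^ q)) ^ (~((~(p ^ q)) & q)))
g6 = ~(g2 & g5) = ~((~(q & (~(q ^ p)))) & (~((~(p ^ q)) ^ (~((~(p ^ q)) & q)))))
g7 = ~(g6 | q) = ~((~((~(q & (~(q ^ p)))) & (~((~(p ^ q)) ^ (~((~(p ^ q)) & q)))))) | q)

~((~((~(q & (~(q ^ p)))) & (~((~(p ^ q)) ^ (~((~(p ^ q)) & q)))))) | q)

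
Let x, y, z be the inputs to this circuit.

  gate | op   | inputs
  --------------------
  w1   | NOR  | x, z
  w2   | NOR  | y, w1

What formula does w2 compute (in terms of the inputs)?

y NOR (x NOR z)

w1 = x NOR z
w2 = y NOR w1 = y NOR (x NOR z)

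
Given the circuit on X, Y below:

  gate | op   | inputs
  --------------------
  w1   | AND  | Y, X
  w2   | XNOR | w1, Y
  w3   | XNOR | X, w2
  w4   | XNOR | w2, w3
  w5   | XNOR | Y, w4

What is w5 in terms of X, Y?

w1 = Y AND X
w2 = w1 XNOR Y = (Y AND X) XNOR Y
w3 = X XNOR w2 = X XNOR ((Y AND X) XNOR Y)
w4 = w2 XNOR w3 = ((Y AND X) XNOR Y) XNOR (X XNOR ((Y AND X) XNOR Y))
w5 = Y XNOR w4 = Y XNOR (((Y AND X) XNOR Y) XNOR (X XNOR ((Y AND X) XNOR Y)))

Y XNOR (((Y AND X) XNOR Y) XNOR (X XNOR ((Y AND X) XNOR Y)))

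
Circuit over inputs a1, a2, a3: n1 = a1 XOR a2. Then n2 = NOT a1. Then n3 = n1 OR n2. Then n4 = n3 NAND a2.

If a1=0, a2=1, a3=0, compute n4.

0

n1 = 0 XOR 1 = 1
n2 = NOT 0 = 1
n3 = 1 OR 1 = 1
n4 = 1 NAND 1 = 0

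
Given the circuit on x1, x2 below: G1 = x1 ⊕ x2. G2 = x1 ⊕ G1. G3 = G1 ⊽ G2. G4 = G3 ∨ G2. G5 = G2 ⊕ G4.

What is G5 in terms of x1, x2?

G1 = x1 ⊕ x2
G2 = x1 ⊕ G1 = x1 ⊕ (x1 ⊕ x2)
G3 = G1 ⊽ G2 = (x1 ⊕ x2) ⊽ (x1 ⊕ (x1 ⊕ x2))
G4 = G3 ∨ G2 = ((x1 ⊕ x2) ⊽ (x1 ⊕ (x1 ⊕ x2))) ∨ (x1 ⊕ (x1 ⊕ x2))
G5 = G2 ⊕ G4 = (x1 ⊕ (x1 ⊕ x2)) ⊕ (((x1 ⊕ x2) ⊽ (x1 ⊕ (x1 ⊕ x2))) ∨ (x1 ⊕ (x1 ⊕ x2)))

(x1 ⊕ (x1 ⊕ x2)) ⊕ (((x1 ⊕ x2) ⊽ (x1 ⊕ (x1 ⊕ x2))) ∨ (x1 ⊕ (x1 ⊕ x2)))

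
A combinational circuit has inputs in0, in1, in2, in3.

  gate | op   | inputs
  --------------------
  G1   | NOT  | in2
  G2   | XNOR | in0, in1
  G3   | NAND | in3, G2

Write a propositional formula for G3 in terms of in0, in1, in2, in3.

in3 NAND (in0 XNOR in1)

G2 = in0 XNOR in1
G3 = in3 NAND G2 = in3 NAND (in0 XNOR in1)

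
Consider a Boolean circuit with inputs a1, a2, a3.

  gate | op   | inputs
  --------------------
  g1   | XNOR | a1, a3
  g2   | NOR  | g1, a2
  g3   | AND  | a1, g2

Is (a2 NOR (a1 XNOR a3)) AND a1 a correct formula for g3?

g1 = a1 XNOR a3
g2 = g1 NOR a2 = (a1 XNOR a3) NOR a2
g3 = a1 AND g2 = a1 AND ((a1 XNOR a3) NOR a2)
At a1=0, a2=0, a3=0: circuit gives 0, formula gives 0.
At a1=1, a2=0, a3=0: circuit gives 1, formula gives 1.
Agrees on all 8 inputs.

Yes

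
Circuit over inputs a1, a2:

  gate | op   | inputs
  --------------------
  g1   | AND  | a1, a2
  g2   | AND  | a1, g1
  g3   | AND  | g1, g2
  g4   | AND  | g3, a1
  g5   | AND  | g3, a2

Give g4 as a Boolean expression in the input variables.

g1 = a1 AND a2
g2 = a1 AND g1 = a1 AND (a1 AND a2)
g3 = g1 AND g2 = (a1 AND a2) AND (a1 AND (a1 AND a2))
g4 = g3 AND a1 = ((a1 AND a2) AND (a1 AND (a1 AND a2))) AND a1

((a1 AND a2) AND (a1 AND (a1 AND a2))) AND a1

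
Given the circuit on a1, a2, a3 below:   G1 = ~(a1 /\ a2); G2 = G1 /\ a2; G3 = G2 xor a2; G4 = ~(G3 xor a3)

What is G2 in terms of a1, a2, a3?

(~(a1 /\ a2)) /\ a2

G1 = ~(a1 /\ a2)
G2 = G1 /\ a2 = (~(a1 /\ a2)) /\ a2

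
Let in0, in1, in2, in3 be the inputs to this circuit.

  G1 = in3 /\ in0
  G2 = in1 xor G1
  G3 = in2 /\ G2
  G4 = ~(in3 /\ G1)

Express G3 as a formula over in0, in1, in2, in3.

G1 = in3 /\ in0
G2 = in1 xor G1 = in1 xor (in3 /\ in0)
G3 = in2 /\ G2 = in2 /\ (in1 xor (in3 /\ in0))

in2 /\ (in1 xor (in3 /\ in0))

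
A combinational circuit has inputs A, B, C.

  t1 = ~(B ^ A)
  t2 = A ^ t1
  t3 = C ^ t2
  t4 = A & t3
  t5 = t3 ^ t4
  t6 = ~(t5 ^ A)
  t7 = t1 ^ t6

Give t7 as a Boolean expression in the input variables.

(~(B ^ A)) ^ (~(((C ^ (A ^ (~(B ^ A)))) ^ (A & (C ^ (A ^ (~(B ^ A)))))) ^ A))

t1 = ~(B ^ A)
t2 = A ^ t1 = A ^ (~(B ^ A))
t3 = C ^ t2 = C ^ (A ^ (~(B ^ A)))
t4 = A & t3 = A & (C ^ (A ^ (~(B ^ A))))
t5 = t3 ^ t4 = (C ^ (A ^ (~(B ^ A)))) ^ (A & (C ^ (A ^ (~(B ^ A)))))
t6 = ~(t5 ^ A) = ~(((C ^ (A ^ (~(B ^ A)))) ^ (A & (C ^ (A ^ (~(B ^ A)))))) ^ A)
t7 = t1 ^ t6 = (~(B ^ A)) ^ (~(((C ^ (A ^ (~(B ^ A)))) ^ (A & (C ^ (A ^ (~(B ^ A)))))) ^ A))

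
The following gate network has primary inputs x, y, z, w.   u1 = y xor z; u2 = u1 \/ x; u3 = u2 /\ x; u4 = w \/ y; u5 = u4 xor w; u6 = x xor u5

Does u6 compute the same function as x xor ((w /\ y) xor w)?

No

u4 = w \/ y
u5 = u4 xor w = (w \/ y) xor w
u6 = x xor u5 = x xor ((w \/ y) xor w)
At x=0, y=0, z=0, w=1: circuit gives 0, formula gives 1.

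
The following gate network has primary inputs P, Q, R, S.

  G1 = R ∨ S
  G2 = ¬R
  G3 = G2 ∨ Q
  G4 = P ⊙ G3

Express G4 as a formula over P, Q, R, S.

G2 = ¬R
G3 = G2 ∨ Q = ¬R ∨ Q
G4 = P ⊙ G3 = P ⊙ (¬R ∨ Q)

P ⊙ (¬R ∨ Q)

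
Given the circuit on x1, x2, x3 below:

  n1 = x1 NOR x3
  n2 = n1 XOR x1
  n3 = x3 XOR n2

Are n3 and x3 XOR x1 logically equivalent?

No

n1 = x1 NOR x3
n2 = n1 XOR x1 = (x1 NOR x3) XOR x1
n3 = x3 XOR n2 = x3 XOR ((x1 NOR x3) XOR x1)
At x1=0, x2=0, x3=0: circuit gives 1, formula gives 0.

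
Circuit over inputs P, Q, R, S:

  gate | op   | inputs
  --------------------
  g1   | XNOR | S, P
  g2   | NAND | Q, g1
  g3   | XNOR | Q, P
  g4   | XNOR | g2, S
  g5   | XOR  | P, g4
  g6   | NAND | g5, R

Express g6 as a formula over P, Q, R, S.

(P XOR ((Q NAND (S XNOR P)) XNOR S)) NAND R

g1 = S XNOR P
g2 = Q NAND g1 = Q NAND (S XNOR P)
g4 = g2 XNOR S = (Q NAND (S XNOR P)) XNOR S
g5 = P XOR g4 = P XOR ((Q NAND (S XNOR P)) XNOR S)
g6 = g5 NAND R = (P XOR ((Q NAND (S XNOR P)) XNOR S)) NAND R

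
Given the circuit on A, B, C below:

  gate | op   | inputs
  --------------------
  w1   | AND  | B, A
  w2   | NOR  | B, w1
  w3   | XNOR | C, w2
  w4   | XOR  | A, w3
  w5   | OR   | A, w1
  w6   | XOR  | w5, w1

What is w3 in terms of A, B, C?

w1 = B AND A
w2 = B NOR w1 = B NOR (B AND A)
w3 = C XNOR w2 = C XNOR (B NOR (B AND A))

C XNOR (B NOR (B AND A))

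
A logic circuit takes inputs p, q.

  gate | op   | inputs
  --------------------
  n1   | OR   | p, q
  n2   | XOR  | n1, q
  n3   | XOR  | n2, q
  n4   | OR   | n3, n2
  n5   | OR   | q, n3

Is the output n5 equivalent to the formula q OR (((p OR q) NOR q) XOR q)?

n1 = p OR q
n2 = n1 XOR q = (p OR q) XOR q
n3 = n2 XOR q = ((p OR q) XOR q) XOR q
n5 = q OR n3 = q OR (((p OR q) XOR q) XOR q)
At p=0, q=0: circuit gives 0, formula gives 1.

No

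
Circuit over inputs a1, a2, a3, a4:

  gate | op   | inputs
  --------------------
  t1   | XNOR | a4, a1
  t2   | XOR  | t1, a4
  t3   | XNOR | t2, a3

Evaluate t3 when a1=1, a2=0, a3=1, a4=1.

0

t1 = 1 XNOR 1 = 1
t2 = 1 XOR 1 = 0
t3 = 0 XNOR 1 = 0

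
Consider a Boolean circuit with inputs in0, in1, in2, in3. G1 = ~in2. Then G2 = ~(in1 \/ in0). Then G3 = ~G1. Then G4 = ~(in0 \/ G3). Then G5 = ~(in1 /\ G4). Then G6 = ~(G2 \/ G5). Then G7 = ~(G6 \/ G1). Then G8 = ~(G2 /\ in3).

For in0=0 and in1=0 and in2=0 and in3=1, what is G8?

G2 = ~(0 \/ 0) = 1
G8 = ~(1 /\ 1) = 0

0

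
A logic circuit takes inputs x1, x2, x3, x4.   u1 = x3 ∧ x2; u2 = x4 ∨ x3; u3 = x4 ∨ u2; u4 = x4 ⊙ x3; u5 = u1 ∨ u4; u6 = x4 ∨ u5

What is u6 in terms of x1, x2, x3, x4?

x4 ∨ ((x3 ∧ x2) ∨ (x4 ⊙ x3))

u1 = x3 ∧ x2
u4 = x4 ⊙ x3
u5 = u1 ∨ u4 = (x3 ∧ x2) ∨ (x4 ⊙ x3)
u6 = x4 ∨ u5 = x4 ∨ ((x3 ∧ x2) ∨ (x4 ⊙ x3))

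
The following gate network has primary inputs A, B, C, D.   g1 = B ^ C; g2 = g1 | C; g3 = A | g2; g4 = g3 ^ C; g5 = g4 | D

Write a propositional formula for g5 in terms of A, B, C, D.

((A | ((B ^ C) | C)) ^ C) | D

g1 = B ^ C
g2 = g1 | C = (B ^ C) | C
g3 = A | g2 = A | ((B ^ C) | C)
g4 = g3 ^ C = (A | ((B ^ C) | C)) ^ C
g5 = g4 | D = ((A | ((B ^ C) | C)) ^ C) | D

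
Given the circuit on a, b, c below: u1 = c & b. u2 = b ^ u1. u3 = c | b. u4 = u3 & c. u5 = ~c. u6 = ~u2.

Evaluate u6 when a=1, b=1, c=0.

0

u1 = 0 & 1 = 0
u2 = 1 ^ 0 = 1
u6 = ~1 = 0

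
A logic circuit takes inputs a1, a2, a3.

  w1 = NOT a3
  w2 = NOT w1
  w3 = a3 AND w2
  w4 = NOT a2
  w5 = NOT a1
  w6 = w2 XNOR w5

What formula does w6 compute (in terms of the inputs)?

w1 = NOT a3
w2 = NOT w1 = NOT NOT a3
w5 = NOT a1
w6 = w2 XNOR w5 = NOT NOT a3 XNOR NOT a1

NOT NOT a3 XNOR NOT a1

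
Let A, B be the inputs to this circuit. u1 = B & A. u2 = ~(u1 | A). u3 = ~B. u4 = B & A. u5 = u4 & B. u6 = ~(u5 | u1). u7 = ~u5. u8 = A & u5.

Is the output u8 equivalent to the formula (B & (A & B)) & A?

u4 = B & A
u5 = u4 & B = (B & A) & B
u8 = A & u5 = A & ((B & A) & B)
At A=0, B=0: circuit gives 0, formula gives 0.
At A=1, B=1: circuit gives 1, formula gives 1.
Agrees on all 4 inputs.

Yes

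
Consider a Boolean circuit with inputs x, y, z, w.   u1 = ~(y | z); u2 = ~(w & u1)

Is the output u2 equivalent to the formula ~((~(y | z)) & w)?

u1 = ~(y | z)
u2 = ~(w & u1) = ~(w & (~(y | z)))
At x=0, y=0, z=0, w=1: circuit gives 0, formula gives 0.
At x=0, y=0, z=0, w=0: circuit gives 1, formula gives 1.
Agrees on all 16 inputs.

Yes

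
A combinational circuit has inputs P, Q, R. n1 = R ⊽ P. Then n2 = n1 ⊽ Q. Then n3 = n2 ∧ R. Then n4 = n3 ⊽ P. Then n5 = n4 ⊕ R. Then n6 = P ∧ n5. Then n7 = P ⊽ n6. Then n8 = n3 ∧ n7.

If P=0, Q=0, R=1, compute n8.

n1 = 1 ⊽ 0 = 0
n2 = 0 ⊽ 0 = 1
n3 = 1 ∧ 1 = 1
n4 = 1 ⊽ 0 = 0
n5 = 0 ⊕ 1 = 1
n6 = 0 ∧ 1 = 0
n7 = 0 ⊽ 0 = 1
n8 = 1 ∧ 1 = 1

1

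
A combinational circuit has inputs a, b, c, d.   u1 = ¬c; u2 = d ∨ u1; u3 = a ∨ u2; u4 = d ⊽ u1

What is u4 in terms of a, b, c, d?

d ⊽ ¬c

u1 = ¬c
u4 = d ⊽ u1 = d ⊽ ¬c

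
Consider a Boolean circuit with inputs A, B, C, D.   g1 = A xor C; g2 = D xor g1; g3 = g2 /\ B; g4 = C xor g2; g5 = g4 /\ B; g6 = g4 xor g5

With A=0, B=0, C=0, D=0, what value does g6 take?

g1 = 0 xor 0 = 0
g2 = 0 xor 0 = 0
g4 = 0 xor 0 = 0
g5 = 0 /\ 0 = 0
g6 = 0 xor 0 = 0

0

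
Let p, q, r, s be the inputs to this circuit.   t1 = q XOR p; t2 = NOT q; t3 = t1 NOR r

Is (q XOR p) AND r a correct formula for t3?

No

t1 = q XOR p
t3 = t1 NOR r = (q XOR p) NOR r
At p=0, q=0, r=0, s=0: circuit gives 1, formula gives 0.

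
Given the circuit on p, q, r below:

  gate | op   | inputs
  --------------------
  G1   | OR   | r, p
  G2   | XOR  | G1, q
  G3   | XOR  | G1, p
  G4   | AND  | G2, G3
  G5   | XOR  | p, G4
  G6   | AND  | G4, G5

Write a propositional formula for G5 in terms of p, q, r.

p XOR (((r OR p) XOR q) AND ((r OR p) XOR p))

G1 = r OR p
G2 = G1 XOR q = (r OR p) XOR q
G3 = G1 XOR p = (r OR p) XOR p
G4 = G2 AND G3 = ((r OR p) XOR q) AND ((r OR p) XOR p)
G5 = p XOR G4 = p XOR (((r OR p) XOR q) AND ((r OR p) XOR p))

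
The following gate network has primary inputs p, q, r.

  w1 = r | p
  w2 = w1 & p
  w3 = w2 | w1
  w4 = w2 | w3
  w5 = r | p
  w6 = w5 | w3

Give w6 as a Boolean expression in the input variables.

(r | p) | (((r | p) & p) | (r | p))

w1 = r | p
w2 = w1 & p = (r | p) & p
w3 = w2 | w1 = ((r | p) & p) | (r | p)
w5 = r | p
w6 = w5 | w3 = (r | p) | (((r | p) & p) | (r | p))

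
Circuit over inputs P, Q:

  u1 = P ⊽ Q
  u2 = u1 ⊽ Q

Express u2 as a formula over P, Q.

(P ⊽ Q) ⊽ Q

u1 = P ⊽ Q
u2 = u1 ⊽ Q = (P ⊽ Q) ⊽ Q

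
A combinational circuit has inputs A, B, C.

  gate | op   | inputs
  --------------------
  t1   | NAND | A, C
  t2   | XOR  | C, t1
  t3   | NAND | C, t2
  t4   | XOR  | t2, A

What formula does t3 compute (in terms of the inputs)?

t1 = A NAND C
t2 = C XOR t1 = C XOR (A NAND C)
t3 = C NAND t2 = C NAND (C XOR (A NAND C))

C NAND (C XOR (A NAND C))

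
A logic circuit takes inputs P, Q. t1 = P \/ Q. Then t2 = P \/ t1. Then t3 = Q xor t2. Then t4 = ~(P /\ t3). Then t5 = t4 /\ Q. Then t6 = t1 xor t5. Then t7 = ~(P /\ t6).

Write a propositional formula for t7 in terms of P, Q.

t1 = P \/ Q
t2 = P \/ t1 = P \/ (P \/ Q)
t3 = Q xor t2 = Q xor (P \/ (P \/ Q))
t4 = ~(P /\ t3) = ~(P /\ (Q xor (P \/ (P \/ Q))))
t5 = t4 /\ Q = (~(P /\ (Q xor (P \/ (P \/ Q))))) /\ Q
t6 = t1 xor t5 = (P \/ Q) xor ((~(P /\ (Q xor (P \/ (P \/ Q))))) /\ Q)
t7 = ~(P /\ t6) = ~(P /\ ((P \/ Q) xor ((~(P /\ (Q xor (P \/ (P \/ Q))))) /\ Q)))

~(P /\ ((P \/ Q) xor ((~(P /\ (Q xor (P \/ (P \/ Q))))) /\ Q)))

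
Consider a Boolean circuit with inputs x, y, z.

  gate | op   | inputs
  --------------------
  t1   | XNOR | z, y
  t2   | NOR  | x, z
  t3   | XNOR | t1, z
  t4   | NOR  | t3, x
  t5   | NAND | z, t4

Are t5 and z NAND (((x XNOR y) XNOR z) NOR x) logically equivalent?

t1 = z XNOR y
t3 = t1 XNOR z = (z XNOR y) XNOR z
t4 = t3 NOR x = ((z XNOR y) XNOR z) NOR x
t5 = z NAND t4 = z NAND (((z XNOR y) XNOR z) NOR x)
At x=0, y=0, z=1: circuit gives 0, formula gives 1.

No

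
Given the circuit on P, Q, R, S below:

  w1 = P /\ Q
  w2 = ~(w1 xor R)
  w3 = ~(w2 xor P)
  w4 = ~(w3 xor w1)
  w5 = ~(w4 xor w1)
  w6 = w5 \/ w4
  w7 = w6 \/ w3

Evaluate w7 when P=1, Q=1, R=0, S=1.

0

w1 = 1 /\ 1 = 1
w2 = ~(1 xor 0) = 0
w3 = ~(0 xor 1) = 0
w4 = ~(0 xor 1) = 0
w5 = ~(0 xor 1) = 0
w6 = 0 \/ 0 = 0
w7 = 0 \/ 0 = 0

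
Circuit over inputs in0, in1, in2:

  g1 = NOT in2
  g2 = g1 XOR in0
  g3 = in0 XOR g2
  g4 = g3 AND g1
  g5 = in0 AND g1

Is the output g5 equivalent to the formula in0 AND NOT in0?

g1 = NOT in2
g5 = in0 AND g1 = in0 AND NOT in2
At in0=1, in1=0, in2=0: circuit gives 1, formula gives 0.

No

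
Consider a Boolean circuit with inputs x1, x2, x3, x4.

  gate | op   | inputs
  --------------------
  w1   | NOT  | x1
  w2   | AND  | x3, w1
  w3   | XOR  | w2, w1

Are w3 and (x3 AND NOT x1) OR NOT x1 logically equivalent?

No

w1 = NOT x1
w2 = x3 AND w1 = x3 AND NOT x1
w3 = w2 XOR w1 = (x3 AND NOT x1) XOR NOT x1
At x1=0, x2=0, x3=1, x4=0: circuit gives 0, formula gives 1.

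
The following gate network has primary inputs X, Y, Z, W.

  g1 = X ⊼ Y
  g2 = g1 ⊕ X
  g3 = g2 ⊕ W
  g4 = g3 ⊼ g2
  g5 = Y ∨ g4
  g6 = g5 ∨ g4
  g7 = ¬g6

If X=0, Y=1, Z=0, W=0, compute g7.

g1 = 0 ⊼ 1 = 1
g2 = 1 ⊕ 0 = 1
g3 = 1 ⊕ 0 = 1
g4 = 1 ⊼ 1 = 0
g5 = 1 ∨ 0 = 1
g6 = 1 ∨ 0 = 1
g7 = ¬1 = 0

0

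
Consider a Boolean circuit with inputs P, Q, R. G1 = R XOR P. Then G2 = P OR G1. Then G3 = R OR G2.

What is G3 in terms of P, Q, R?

R OR (P OR (R XOR P))

G1 = R XOR P
G2 = P OR G1 = P OR (R XOR P)
G3 = R OR G2 = R OR (P OR (R XOR P))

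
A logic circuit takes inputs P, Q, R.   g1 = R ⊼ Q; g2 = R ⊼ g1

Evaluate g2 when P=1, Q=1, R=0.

1

g1 = 0 ⊼ 1 = 1
g2 = 0 ⊼ 1 = 1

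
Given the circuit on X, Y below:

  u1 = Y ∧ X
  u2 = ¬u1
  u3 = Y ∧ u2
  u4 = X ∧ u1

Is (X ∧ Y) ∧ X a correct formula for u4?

Yes

u1 = Y ∧ X
u4 = X ∧ u1 = X ∧ (Y ∧ X)
At X=0, Y=0: circuit gives 0, formula gives 0.
At X=1, Y=1: circuit gives 1, formula gives 1.
Agrees on all 4 inputs.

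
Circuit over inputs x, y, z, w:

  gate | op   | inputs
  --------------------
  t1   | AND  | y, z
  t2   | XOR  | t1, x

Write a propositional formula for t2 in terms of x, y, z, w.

t1 = y AND z
t2 = t1 XOR x = (y AND z) XOR x

(y AND z) XOR x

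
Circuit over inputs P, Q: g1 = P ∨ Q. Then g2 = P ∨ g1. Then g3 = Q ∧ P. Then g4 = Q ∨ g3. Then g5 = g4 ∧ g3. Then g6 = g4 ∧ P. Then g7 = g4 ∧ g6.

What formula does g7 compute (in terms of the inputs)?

g3 = Q ∧ P
g4 = Q ∨ g3 = Q ∨ (Q ∧ P)
g6 = g4 ∧ P = (Q ∨ (Q ∧ P)) ∧ P
g7 = g4 ∧ g6 = (Q ∨ (Q ∧ P)) ∧ ((Q ∨ (Q ∧ P)) ∧ P)

(Q ∨ (Q ∧ P)) ∧ ((Q ∨ (Q ∧ P)) ∧ P)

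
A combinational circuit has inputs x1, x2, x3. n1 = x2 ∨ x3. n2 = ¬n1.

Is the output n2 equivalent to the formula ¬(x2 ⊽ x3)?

n1 = x2 ∨ x3
n2 = ¬n1 = ¬(x2 ∨ x3)
At x1=0, x2=0, x3=0: circuit gives 1, formula gives 0.

No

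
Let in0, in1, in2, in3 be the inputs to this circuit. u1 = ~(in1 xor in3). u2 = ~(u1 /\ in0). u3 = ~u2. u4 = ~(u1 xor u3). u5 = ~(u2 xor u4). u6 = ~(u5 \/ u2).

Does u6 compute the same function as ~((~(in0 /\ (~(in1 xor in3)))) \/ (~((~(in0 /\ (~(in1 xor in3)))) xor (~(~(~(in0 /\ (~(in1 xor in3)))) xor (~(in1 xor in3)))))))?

u1 = ~(in1 xor in3)
u2 = ~(u1 /\ in0) = ~((~(in1 xor in3)) /\ in0)
u3 = ~u2 = ~(~((~(in1 xor in3)) /\ in0))
u4 = ~(u1 xor u3) = ~((~(in1 xor in3)) xor ~(~((~(in1 xor in3)) /\ in0)))
u5 = ~(u2 xor u4) = ~((~((~(in1 xor in3)) /\ in0)) xor (~((~(in1 xor in3)) xor ~(~((~(in1 xor in3)) /\ in0)))))
u6 = ~(u5 \/ u2) = ~((~((~((~(in1 xor in3)) /\ in0)) xor (~((~(in1 xor in3)) xor ~(~((~(in1 xor in3)) /\ in0)))))) \/ (~((~(in1 xor in3)) /\ in0)))
At in0=0, in1=0, in2=0, in3=0: circuit gives 0, formula gives 0.
At in0=1, in1=0, in2=0, in3=0: circuit gives 1, formula gives 1.
Agrees on all 16 inputs.

Yes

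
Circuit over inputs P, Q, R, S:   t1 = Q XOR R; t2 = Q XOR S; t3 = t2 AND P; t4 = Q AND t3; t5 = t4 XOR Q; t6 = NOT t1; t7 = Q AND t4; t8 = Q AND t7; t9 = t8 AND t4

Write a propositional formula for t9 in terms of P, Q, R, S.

t2 = Q XOR S
t3 = t2 AND P = (Q XOR S) AND P
t4 = Q AND t3 = Q AND ((Q XOR S) AND P)
t7 = Q AND t4 = Q AND (Q AND ((Q XOR S) AND P))
t8 = Q AND t7 = Q AND (Q AND (Q AND ((Q XOR S) AND P)))
t9 = t8 AND t4 = (Q AND (Q AND (Q AND ((Q XOR S) AND P)))) AND (Q AND ((Q XOR S) AND P))

(Q AND (Q AND (Q AND ((Q XOR S) AND P)))) AND (Q AND ((Q XOR S) AND P))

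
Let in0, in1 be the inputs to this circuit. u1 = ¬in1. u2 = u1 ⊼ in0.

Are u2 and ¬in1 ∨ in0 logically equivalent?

u1 = ¬in1
u2 = u1 ⊼ in0 = ¬in1 ⊼ in0
At in0=0, in1=1: circuit gives 1, formula gives 0.

No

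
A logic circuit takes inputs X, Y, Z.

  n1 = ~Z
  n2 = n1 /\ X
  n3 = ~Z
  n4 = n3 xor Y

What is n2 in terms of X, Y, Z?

n1 = ~Z
n2 = n1 /\ X = ~Z /\ X

~Z /\ X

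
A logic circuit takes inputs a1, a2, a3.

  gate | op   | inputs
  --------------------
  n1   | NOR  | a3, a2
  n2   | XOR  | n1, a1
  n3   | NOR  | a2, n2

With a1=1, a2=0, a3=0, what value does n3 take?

1

n1 = 0 NOR 0 = 1
n2 = 1 XOR 1 = 0
n3 = 0 NOR 0 = 1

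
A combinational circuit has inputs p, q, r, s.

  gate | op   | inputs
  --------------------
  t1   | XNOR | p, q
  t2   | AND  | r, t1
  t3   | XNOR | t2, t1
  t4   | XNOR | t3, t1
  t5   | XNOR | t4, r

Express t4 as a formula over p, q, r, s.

((r AND (p XNOR q)) XNOR (p XNOR q)) XNOR (p XNOR q)

t1 = p XNOR q
t2 = r AND t1 = r AND (p XNOR q)
t3 = t2 XNOR t1 = (r AND (p XNOR q)) XNOR (p XNOR q)
t4 = t3 XNOR t1 = ((r AND (p XNOR q)) XNOR (p XNOR q)) XNOR (p XNOR q)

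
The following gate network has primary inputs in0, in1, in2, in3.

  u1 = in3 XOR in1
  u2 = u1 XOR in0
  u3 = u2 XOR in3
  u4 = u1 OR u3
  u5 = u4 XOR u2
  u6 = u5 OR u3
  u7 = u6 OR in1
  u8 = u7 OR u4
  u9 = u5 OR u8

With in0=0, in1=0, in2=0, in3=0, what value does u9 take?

u1 = 0 XOR 0 = 0
u2 = 0 XOR 0 = 0
u3 = 0 XOR 0 = 0
u4 = 0 OR 0 = 0
u5 = 0 XOR 0 = 0
u6 = 0 OR 0 = 0
u7 = 0 OR 0 = 0
u8 = 0 OR 0 = 0
u9 = 0 OR 0 = 0

0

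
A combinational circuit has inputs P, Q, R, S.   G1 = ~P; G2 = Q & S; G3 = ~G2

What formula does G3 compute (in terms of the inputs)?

~(Q & S)

G2 = Q & S
G3 = ~G2 = ~(Q & S)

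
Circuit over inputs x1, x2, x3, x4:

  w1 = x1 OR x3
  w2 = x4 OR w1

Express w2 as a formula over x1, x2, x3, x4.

x4 OR (x1 OR x3)

w1 = x1 OR x3
w2 = x4 OR w1 = x4 OR (x1 OR x3)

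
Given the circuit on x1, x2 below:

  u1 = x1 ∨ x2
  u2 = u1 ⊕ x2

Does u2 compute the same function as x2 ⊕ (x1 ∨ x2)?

Yes

u1 = x1 ∨ x2
u2 = u1 ⊕ x2 = (x1 ∨ x2) ⊕ x2
At x1=0, x2=0: circuit gives 0, formula gives 0.
At x1=1, x2=0: circuit gives 1, formula gives 1.
Agrees on all 4 inputs.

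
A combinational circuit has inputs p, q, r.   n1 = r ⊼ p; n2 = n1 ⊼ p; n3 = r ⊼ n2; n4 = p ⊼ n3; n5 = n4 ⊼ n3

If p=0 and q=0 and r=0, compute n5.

n1 = 0 ⊼ 0 = 1
n2 = 1 ⊼ 0 = 1
n3 = 0 ⊼ 1 = 1
n4 = 0 ⊼ 1 = 1
n5 = 1 ⊼ 1 = 0

0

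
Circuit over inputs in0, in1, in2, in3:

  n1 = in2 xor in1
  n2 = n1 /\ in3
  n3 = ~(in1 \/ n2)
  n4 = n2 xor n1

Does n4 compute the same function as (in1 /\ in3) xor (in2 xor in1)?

n1 = in2 xor in1
n2 = n1 /\ in3 = (in2 xor in1) /\ in3
n4 = n2 xor n1 = ((in2 xor in1) /\ in3) xor (in2 xor in1)
At in0=0, in1=0, in2=1, in3=1: circuit gives 0, formula gives 1.

No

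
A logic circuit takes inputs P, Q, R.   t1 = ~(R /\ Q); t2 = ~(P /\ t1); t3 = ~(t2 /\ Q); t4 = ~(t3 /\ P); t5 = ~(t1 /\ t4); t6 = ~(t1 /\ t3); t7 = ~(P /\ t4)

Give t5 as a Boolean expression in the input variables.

~((~(R /\ Q)) /\ (~((~((~(P /\ (~(R /\ Q)))) /\ Q)) /\ P)))

t1 = ~(R /\ Q)
t2 = ~(P /\ t1) = ~(P /\ (~(R /\ Q)))
t3 = ~(t2 /\ Q) = ~((~(P /\ (~(R /\ Q)))) /\ Q)
t4 = ~(t3 /\ P) = ~((~((~(P /\ (~(R /\ Q)))) /\ Q)) /\ P)
t5 = ~(t1 /\ t4) = ~((~(R /\ Q)) /\ (~((~((~(P /\ (~(R /\ Q)))) /\ Q)) /\ P)))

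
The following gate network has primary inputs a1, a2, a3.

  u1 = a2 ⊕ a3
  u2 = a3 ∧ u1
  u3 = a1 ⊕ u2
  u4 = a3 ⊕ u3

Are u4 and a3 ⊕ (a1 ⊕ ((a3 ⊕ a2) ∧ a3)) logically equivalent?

Yes

u1 = a2 ⊕ a3
u2 = a3 ∧ u1 = a3 ∧ (a2 ⊕ a3)
u3 = a1 ⊕ u2 = a1 ⊕ (a3 ∧ (a2 ⊕ a3))
u4 = a3 ⊕ u3 = a3 ⊕ (a1 ⊕ (a3 ∧ (a2 ⊕ a3)))
At a1=0, a2=0, a3=0: circuit gives 0, formula gives 0.
At a1=0, a2=1, a3=1: circuit gives 1, formula gives 1.
Agrees on all 8 inputs.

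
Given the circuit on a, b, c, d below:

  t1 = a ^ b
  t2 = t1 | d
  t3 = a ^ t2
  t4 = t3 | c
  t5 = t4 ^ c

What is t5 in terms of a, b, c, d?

((a ^ ((a ^ b) | d)) | c) ^ c

t1 = a ^ b
t2 = t1 | d = (a ^ b) | d
t3 = a ^ t2 = a ^ ((a ^ b) | d)
t4 = t3 | c = (a ^ ((a ^ b) | d)) | c
t5 = t4 ^ c = ((a ^ ((a ^ b) | d)) | c) ^ c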